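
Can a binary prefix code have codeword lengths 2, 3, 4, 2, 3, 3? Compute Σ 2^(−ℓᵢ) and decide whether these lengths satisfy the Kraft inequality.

0.9375; yes

With common denominator 2^4 = 16: Σ 2^(−ℓᵢ) = 4/16 + 2/16 + 1/16 + 4/16 + 2/16 + 2/16 = 15/16 = 0.9375.
Kraft's inequality requires Σ ≤ 1; here Σ = 0.9375 ≤ 1, so such a prefix code exists.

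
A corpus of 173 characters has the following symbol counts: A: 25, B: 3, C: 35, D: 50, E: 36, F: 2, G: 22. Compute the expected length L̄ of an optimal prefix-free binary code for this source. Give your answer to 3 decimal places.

2.486 bits/symbol

Probabilities are the counts divided by 173.
Repeatedly combine the two least-probable nodes; the expected code length is the sum of the merged weights.
merge 2/173 + 3/173 → 5/173
merge 5/173 + 22/173 → 27/173
merge 25/173 + 27/173 → 52/173
merge 35/173 + 36/173 → 71/173
merge 50/173 + 52/173 → 102/173
merge 71/173 + 102/173 → 1
L = 5/173 + 27/173 + 52/173 + 71/173 + 102/173 + 1 = 430/173 ≈ 2.486 bits/symbol.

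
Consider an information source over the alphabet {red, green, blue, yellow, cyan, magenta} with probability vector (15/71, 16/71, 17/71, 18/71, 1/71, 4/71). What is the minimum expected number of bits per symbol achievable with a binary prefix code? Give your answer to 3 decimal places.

2.352 bits/symbol

Repeatedly combine the two least-probable nodes; the expected code length is the sum of the merged weights.
merge 1/71 + 4/71 → 5/71
merge 5/71 + 15/71 → 20/71
merge 16/71 + 17/71 → 33/71
merge 18/71 + 20/71 → 38/71
merge 33/71 + 38/71 → 1
L = 5/71 + 20/71 + 33/71 + 38/71 + 1 = 167/71 ≈ 2.352 bits/symbol.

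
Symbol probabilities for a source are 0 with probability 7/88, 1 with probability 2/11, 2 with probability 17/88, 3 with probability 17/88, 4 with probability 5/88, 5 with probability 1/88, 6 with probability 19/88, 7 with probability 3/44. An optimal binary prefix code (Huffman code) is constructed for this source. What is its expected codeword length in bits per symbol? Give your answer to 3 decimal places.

Repeatedly combine the two least-probable nodes; the expected code length is the sum of the merged weights.
merge 1/88 + 5/88 → 3/44
merge 3/44 + 3/44 → 3/22
merge 7/88 + 3/22 → 19/88
merge 2/11 + 17/88 → 3/8
merge 17/88 + 19/88 → 9/22
merge 19/88 + 3/8 → 13/22
merge 9/22 + 13/22 → 1
L = 3/44 + 3/22 + 19/88 + 3/8 + 9/22 + 13/22 + 1 = 123/44 ≈ 2.795 bits/symbol.

2.795 bits/symbol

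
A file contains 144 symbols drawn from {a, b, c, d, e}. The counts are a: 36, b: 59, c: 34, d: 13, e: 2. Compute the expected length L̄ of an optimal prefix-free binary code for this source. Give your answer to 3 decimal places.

2.035 bits/symbol

Probabilities are the counts divided by 144.
Repeatedly combine the two least-probable nodes; the expected code length is the sum of the merged weights.
merge 1/72 + 13/144 → 5/48
merge 5/48 + 17/72 → 49/144
merge 1/4 + 49/144 → 85/144
merge 59/144 + 85/144 → 1
L = 5/48 + 49/144 + 85/144 + 1 = 293/144 ≈ 2.035 bits/symbol.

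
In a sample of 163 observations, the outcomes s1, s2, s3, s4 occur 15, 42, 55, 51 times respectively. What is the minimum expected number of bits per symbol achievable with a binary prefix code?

Probabilities are the counts divided by 163.
Repeatedly combine the two least-probable nodes; the expected code length is the sum of the merged weights.
merge 15/163 + 42/163 → 57/163
merge 51/163 + 55/163 → 106/163
merge 57/163 + 106/163 → 1
L = 57/163 + 106/163 + 1 = 2 bits/symbol.

2 bits/symbol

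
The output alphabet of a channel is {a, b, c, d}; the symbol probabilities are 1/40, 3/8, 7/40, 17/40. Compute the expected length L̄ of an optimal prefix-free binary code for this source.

1.775 bits/symbol

Repeatedly combine the two least-probable nodes; the expected code length is the sum of the merged weights.
merge 1/40 + 7/40 → 1/5
merge 1/5 + 3/8 → 23/40
merge 17/40 + 23/40 → 1
L = 1/5 + 23/40 + 1 = 71/40 = 1.775 bits/symbol.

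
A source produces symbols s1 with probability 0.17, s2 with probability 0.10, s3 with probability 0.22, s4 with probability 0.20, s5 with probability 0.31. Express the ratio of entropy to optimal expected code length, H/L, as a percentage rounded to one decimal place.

98.5%

Entropy H = −Σ p log₂ p ≈ 2.2355 bits.
Huffman merges: 1/10+17/100→27/100; 1/5+11/50→21/50; 27/100+31/100→29/50; 21/50+29/50→1. L = 227/100 ≈ 2.2700.
Efficiency = H/L = 2.2355/2.2700 = 98.5%.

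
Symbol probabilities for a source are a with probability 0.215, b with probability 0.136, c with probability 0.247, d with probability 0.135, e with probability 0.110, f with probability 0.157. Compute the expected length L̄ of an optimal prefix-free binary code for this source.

2.538 bits/symbol

Repeatedly combine the two least-probable nodes; the expected code length is the sum of the merged weights.
merge 11/100 + 27/200 → 49/200
merge 17/125 + 157/1000 → 293/1000
merge 43/200 + 49/200 → 23/50
merge 247/1000 + 293/1000 → 27/50
merge 23/50 + 27/50 → 1
L = 49/200 + 293/1000 + 23/50 + 27/50 + 1 = 1269/500 = 2.538 bits/symbol.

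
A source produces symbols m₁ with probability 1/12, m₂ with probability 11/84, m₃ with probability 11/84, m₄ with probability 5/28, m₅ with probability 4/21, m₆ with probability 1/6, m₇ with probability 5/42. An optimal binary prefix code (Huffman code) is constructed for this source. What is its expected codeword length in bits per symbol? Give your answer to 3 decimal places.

Repeatedly combine the two least-probable nodes; the expected code length is the sum of the merged weights.
merge 1/12 + 5/42 → 17/84
merge 11/84 + 11/84 → 11/42
merge 1/6 + 5/28 → 29/84
merge 4/21 + 17/84 → 11/28
merge 11/42 + 29/84 → 17/28
merge 11/28 + 17/28 → 1
L = 17/84 + 11/42 + 29/84 + 11/28 + 17/28 + 1 = 59/21 ≈ 2.810 bits/symbol.

2.810 bits/symbol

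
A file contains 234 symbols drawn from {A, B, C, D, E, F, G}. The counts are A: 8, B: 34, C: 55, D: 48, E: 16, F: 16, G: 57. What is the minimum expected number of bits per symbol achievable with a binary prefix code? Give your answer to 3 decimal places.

Probabilities are the counts divided by 234.
Repeatedly combine the two least-probable nodes; the expected code length is the sum of the merged weights.
merge 4/117 + 8/117 → 4/39
merge 8/117 + 4/39 → 20/117
merge 17/117 + 20/117 → 37/117
merge 8/39 + 55/234 → 103/234
merge 19/78 + 37/117 → 131/234
merge 103/234 + 131/234 → 1
L = 4/39 + 20/117 + 37/117 + 103/234 + 131/234 + 1 = 101/39 ≈ 2.590 bits/symbol.

2.590 bits/symbol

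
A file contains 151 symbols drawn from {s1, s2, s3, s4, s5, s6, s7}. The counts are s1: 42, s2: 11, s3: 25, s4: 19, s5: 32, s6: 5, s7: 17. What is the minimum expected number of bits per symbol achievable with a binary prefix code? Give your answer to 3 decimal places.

2.616 bits/symbol

Probabilities are the counts divided by 151.
Repeatedly combine the two least-probable nodes; the expected code length is the sum of the merged weights.
merge 5/151 + 11/151 → 16/151
merge 16/151 + 17/151 → 33/151
merge 19/151 + 25/151 → 44/151
merge 32/151 + 33/151 → 65/151
merge 42/151 + 44/151 → 86/151
merge 65/151 + 86/151 → 1
L = 16/151 + 33/151 + 44/151 + 65/151 + 86/151 + 1 = 395/151 ≈ 2.616 bits/symbol.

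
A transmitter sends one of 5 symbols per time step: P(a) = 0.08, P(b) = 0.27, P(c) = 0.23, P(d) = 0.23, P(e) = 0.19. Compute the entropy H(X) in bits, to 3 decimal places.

2.232 bits

H = −Σ pᵢ log₂ pᵢ.
−0.08·log₂(0.08) = 0.2915
−0.27·log₂(0.27) = 0.5100
−0.23·log₂(0.23) = 0.4877
−0.23·log₂(0.23) = 0.4877
−0.19·log₂(0.19) = 0.4552
Sum ≈ 2.2321 → 2.232 bits.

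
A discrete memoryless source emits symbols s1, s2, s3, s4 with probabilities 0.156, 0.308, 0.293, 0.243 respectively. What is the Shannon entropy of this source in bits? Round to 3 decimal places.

1.956 bits

H = −Σ pᵢ log₂ pᵢ.
−0.156·log₂(0.156) = 0.4181
−0.308·log₂(0.308) = 0.5233
−0.293·log₂(0.293) = 0.5189
−0.243·log₂(0.243) = 0.4960
Sum ≈ 1.9563 → 1.956 bits.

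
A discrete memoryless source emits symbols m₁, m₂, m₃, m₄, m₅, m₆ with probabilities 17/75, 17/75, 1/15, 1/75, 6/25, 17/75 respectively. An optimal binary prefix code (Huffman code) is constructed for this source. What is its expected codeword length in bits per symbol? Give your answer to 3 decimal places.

Repeatedly combine the two least-probable nodes; the expected code length is the sum of the merged weights.
merge 1/75 + 1/15 → 2/25
merge 2/25 + 17/75 → 23/75
merge 17/75 + 17/75 → 34/75
merge 6/25 + 23/75 → 41/75
merge 34/75 + 41/75 → 1
L = 2/25 + 23/75 + 34/75 + 41/75 + 1 = 179/75 ≈ 2.387 bits/symbol.

2.387 bits/symbol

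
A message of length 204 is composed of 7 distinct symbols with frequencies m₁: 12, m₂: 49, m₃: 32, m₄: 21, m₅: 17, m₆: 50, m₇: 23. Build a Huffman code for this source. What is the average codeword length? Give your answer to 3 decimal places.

2.657 bits/symbol

Probabilities are the counts divided by 204.
Repeatedly combine the two least-probable nodes; the expected code length is the sum of the merged weights.
merge 1/17 + 1/12 → 29/204
merge 7/68 + 23/204 → 11/51
merge 29/204 + 8/51 → 61/204
merge 11/51 + 49/204 → 31/68
merge 25/102 + 61/204 → 37/68
merge 31/68 + 37/68 → 1
L = 29/204 + 11/51 + 61/204 + 31/68 + 37/68 + 1 = 271/102 ≈ 2.657 bits/symbol.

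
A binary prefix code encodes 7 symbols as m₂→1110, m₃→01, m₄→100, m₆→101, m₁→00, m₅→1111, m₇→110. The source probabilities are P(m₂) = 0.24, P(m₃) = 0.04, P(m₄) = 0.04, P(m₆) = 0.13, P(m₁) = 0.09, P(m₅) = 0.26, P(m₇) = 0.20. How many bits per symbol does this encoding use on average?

3.37 bits/symbol

L̄ = Σ pᵢ·ℓᵢ = 0.24·4 + 0.04·2 + 0.04·3 + 0.13·3 + 0.09·2 + 0.26·4 + 0.20·3 = 3.37 bits/symbol.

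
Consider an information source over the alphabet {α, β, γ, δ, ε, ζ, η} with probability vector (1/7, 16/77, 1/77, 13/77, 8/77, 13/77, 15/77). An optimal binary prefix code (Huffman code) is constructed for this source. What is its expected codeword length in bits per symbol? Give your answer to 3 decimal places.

Repeatedly combine the two least-probable nodes; the expected code length is the sum of the merged weights.
merge 1/77 + 8/77 → 9/77
merge 9/77 + 1/7 → 20/77
merge 13/77 + 13/77 → 26/77
merge 15/77 + 16/77 → 31/77
merge 20/77 + 26/77 → 46/77
merge 31/77 + 46/77 → 1
L = 9/77 + 20/77 + 26/77 + 31/77 + 46/77 + 1 = 19/7 ≈ 2.714 bits/symbol.

2.714 bits/symbol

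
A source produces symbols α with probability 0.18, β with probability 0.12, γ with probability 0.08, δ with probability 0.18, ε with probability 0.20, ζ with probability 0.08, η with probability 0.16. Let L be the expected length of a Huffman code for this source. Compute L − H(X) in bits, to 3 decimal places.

0.052 bits

Entropy H = −Σ p log₂ p ≈ 2.7281 bits.
Huffman merges: 2/25+2/25→4/25; 3/25+4/25→7/25; 4/25+9/50→17/50; 9/50+1/5→19/50; 7/25+17/50→31/50; 19/50+31/50→1. L = 139/50 ≈ 2.7800.
L − H = 2.7800 − 2.7281 = 0.052 bits.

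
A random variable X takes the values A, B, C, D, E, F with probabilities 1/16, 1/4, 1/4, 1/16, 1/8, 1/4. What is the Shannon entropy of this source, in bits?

Each probability is a power of 1/2, so log₂(1/p) is an integer.
H = Σ p·log₂(1/p) = 1/16·4 + 1/4·2 + 1/4·2 + 1/16·4 + 1/8·3 + 1/4·2 = 2.375 bits.

2.375 bits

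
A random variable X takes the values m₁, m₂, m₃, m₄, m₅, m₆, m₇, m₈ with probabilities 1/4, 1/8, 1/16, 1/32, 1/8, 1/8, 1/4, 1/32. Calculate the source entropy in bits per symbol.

Each probability is a power of 1/2, so log₂(1/p) is an integer.
H = Σ p·log₂(1/p) = 1/4·2 + 1/8·3 + 1/16·4 + 1/32·5 + 1/8·3 + 1/8·3 + 1/4·2 + 1/32·5 = 2.6875 bits.

2.6875 bits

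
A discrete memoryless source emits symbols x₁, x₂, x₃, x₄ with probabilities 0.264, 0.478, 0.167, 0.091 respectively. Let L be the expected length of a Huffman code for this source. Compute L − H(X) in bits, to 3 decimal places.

0.018 bits

Entropy H = −Σ p log₂ p ≈ 1.7622 bits.
Huffman merges: 91/1000+167/1000→129/500; 129/500+33/125→261/500; 239/500+261/500→1. L = 89/50 ≈ 1.7800.
L − H = 1.7800 − 1.7622 = 0.018 bits.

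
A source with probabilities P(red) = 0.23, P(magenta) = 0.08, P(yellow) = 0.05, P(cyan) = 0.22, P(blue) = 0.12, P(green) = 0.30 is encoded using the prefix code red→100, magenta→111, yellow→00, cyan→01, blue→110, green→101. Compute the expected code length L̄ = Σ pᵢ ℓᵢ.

L̄ = Σ pᵢ·ℓᵢ = 0.23·3 + 0.08·3 + 0.05·2 + 0.22·2 + 0.12·3 + 0.30·3 = 2.73 bits/symbol.

2.73 bits/symbol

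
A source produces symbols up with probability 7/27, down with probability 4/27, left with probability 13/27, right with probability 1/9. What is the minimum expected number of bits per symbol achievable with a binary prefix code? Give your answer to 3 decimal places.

Repeatedly combine the two least-probable nodes; the expected code length is the sum of the merged weights.
merge 1/9 + 4/27 → 7/27
merge 7/27 + 7/27 → 14/27
merge 13/27 + 14/27 → 1
L = 7/27 + 14/27 + 1 = 16/9 ≈ 1.778 bits/symbol.

1.778 bits/symbol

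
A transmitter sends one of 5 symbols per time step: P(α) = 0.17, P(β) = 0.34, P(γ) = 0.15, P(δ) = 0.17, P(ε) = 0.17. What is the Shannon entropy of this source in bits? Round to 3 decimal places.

H = −Σ pᵢ log₂ pᵢ.
−0.17·log₂(0.17) = 0.4346
−0.34·log₂(0.34) = 0.5292
−0.15·log₂(0.15) = 0.4105
−0.17·log₂(0.17) = 0.4346
−0.17·log₂(0.17) = 0.4346
Sum ≈ 2.2435 → 2.243 bits.

2.243 bits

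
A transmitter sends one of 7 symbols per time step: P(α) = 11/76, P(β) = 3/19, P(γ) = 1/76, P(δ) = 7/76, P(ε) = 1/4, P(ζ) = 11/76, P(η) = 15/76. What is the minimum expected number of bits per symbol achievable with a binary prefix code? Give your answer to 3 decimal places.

Repeatedly combine the two least-probable nodes; the expected code length is the sum of the merged weights.
merge 1/76 + 7/76 → 2/19
merge 2/19 + 11/76 → 1/4
merge 11/76 + 3/19 → 23/76
merge 15/76 + 1/4 → 17/38
merge 1/4 + 23/76 → 21/38
merge 17/38 + 21/38 → 1
L = 2/19 + 1/4 + 23/76 + 17/38 + 21/38 + 1 = 101/38 ≈ 2.658 bits/symbol.

2.658 bits/symbol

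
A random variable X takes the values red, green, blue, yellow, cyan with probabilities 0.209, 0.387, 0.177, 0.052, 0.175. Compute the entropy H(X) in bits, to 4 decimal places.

H = −Σ pᵢ log₂ pᵢ.
−0.209·log₂(0.209) = 0.4720
−0.387·log₂(0.387) = 0.5300
−0.177·log₂(0.177) = 0.4422
−0.052·log₂(0.052) = 0.2218
−0.175·log₂(0.175) = 0.4401
Sum ≈ 2.1061 → 2.1061 bits.

2.1061 bits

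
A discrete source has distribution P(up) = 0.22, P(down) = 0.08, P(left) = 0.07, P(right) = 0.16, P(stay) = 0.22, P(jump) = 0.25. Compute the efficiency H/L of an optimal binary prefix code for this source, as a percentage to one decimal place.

Entropy H = −Σ p log₂ p ≈ 2.4442 bits.
Huffman merges: 7/100+2/25→3/20; 3/20+4/25→31/100; 11/50+11/50→11/25; 1/4+31/100→14/25; 11/25+14/25→1. L = 123/50 ≈ 2.4600.
Efficiency = H/L = 2.4442/2.4600 = 99.4%.

99.4%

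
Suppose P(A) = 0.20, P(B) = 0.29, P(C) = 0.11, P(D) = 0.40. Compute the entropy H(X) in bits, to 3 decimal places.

H = −Σ pᵢ log₂ pᵢ.
−0.20·log₂(0.20) = 0.4644
−0.29·log₂(0.29) = 0.5179
−0.11·log₂(0.11) = 0.3503
−0.40·log₂(0.40) = 0.5288
Sum ≈ 1.8613 → 1.861 bits.

1.861 bits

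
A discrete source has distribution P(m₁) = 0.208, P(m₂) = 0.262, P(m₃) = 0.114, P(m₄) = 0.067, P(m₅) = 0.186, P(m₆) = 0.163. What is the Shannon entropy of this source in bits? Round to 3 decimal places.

2.474 bits

H = −Σ pᵢ log₂ pᵢ.
−0.208·log₂(0.208) = 0.4712
−0.262·log₂(0.262) = 0.5063
−0.114·log₂(0.114) = 0.3571
−0.067·log₂(0.067) = 0.2613
−0.186·log₂(0.186) = 0.4514
−0.163·log₂(0.163) = 0.4266
Sum ≈ 2.4738 → 2.474 bits.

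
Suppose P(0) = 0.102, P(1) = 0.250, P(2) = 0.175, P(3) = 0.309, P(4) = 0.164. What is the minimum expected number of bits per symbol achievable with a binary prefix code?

Repeatedly combine the two least-probable nodes; the expected code length is the sum of the merged weights.
merge 51/500 + 41/250 → 133/500
merge 7/40 + 1/4 → 17/40
merge 133/500 + 309/1000 → 23/40
merge 17/40 + 23/40 → 1
L = 133/500 + 17/40 + 23/40 + 1 = 1133/500 = 2.266 bits/symbol.

2.266 bits/symbol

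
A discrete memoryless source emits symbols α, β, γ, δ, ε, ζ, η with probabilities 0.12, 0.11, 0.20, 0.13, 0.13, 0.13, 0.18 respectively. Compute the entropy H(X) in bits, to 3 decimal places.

2.775 bits

H = −Σ pᵢ log₂ pᵢ.
−0.12·log₂(0.12) = 0.3671
−0.11·log₂(0.11) = 0.3503
−0.20·log₂(0.20) = 0.4644
−0.13·log₂(0.13) = 0.3826
−0.13·log₂(0.13) = 0.3826
−0.13·log₂(0.13) = 0.3826
−0.18·log₂(0.18) = 0.4453
Sum ≈ 2.7750 → 2.775 bits.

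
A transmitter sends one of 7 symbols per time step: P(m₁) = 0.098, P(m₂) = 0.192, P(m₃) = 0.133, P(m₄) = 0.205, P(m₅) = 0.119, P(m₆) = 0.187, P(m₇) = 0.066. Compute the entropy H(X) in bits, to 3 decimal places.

2.718 bits

H = −Σ pᵢ log₂ pᵢ.
−0.098·log₂(0.098) = 0.3284
−0.192·log₂(0.192) = 0.4571
−0.133·log₂(0.133) = 0.3871
−0.205·log₂(0.205) = 0.4687
−0.119·log₂(0.119) = 0.3654
−0.187·log₂(0.187) = 0.4523
−0.066·log₂(0.066) = 0.2588
Sum ≈ 2.7179 → 2.718 bits.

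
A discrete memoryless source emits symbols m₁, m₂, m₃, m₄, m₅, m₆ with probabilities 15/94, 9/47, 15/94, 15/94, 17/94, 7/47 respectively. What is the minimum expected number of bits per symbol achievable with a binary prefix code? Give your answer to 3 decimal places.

2.628 bits/symbol

Repeatedly combine the two least-probable nodes; the expected code length is the sum of the merged weights.
merge 7/47 + 15/94 → 29/94
merge 15/94 + 15/94 → 15/47
merge 17/94 + 9/47 → 35/94
merge 29/94 + 15/47 → 59/94
merge 35/94 + 59/94 → 1
L = 29/94 + 15/47 + 35/94 + 59/94 + 1 = 247/94 ≈ 2.628 bits/symbol.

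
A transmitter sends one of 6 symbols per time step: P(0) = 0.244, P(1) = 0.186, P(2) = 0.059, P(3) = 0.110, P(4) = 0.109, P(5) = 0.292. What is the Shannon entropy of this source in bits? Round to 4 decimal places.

H = −Σ pᵢ log₂ pᵢ.
−0.244·log₂(0.244) = 0.4966
−0.186·log₂(0.186) = 0.4514
−0.059·log₂(0.059) = 0.2409
−0.110·log₂(0.110) = 0.3503
−0.109·log₂(0.109) = 0.3485
−0.292·log₂(0.292) = 0.5186
Sum ≈ 2.4062 → 2.4062 bits.

2.4062 bits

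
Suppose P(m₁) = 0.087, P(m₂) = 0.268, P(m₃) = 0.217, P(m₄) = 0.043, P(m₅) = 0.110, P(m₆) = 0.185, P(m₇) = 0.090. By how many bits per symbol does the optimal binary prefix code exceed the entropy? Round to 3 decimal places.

Entropy H = −Σ p log₂ p ≈ 2.6024 bits.
Huffman merges: 43/1000+87/1000→13/100; 9/100+11/100→1/5; 13/100+37/200→63/200; 1/5+217/1000→417/1000; 67/250+63/200→583/1000; 417/1000+583/1000→1. L = 529/200 ≈ 2.6450.
L − H = 2.6450 − 2.6024 = 0.043 bits.

0.043 bits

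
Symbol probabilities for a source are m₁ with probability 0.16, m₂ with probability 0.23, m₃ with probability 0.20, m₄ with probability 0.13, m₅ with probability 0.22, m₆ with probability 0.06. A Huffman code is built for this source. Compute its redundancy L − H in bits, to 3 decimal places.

0.058 bits

Entropy H = −Σ p log₂ p ≈ 2.4818 bits.
Huffman merges: 3/50+13/100→19/100; 4/25+19/100→7/20; 1/5+11/50→21/50; 23/100+7/20→29/50; 21/50+29/50→1. L = 127/50 ≈ 2.5400.
L − H = 2.5400 − 2.4818 = 0.058 bits.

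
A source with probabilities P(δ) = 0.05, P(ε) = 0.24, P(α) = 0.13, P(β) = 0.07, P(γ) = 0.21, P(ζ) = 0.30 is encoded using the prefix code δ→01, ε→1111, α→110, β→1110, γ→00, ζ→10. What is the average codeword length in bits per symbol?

2.75 bits/symbol

L̄ = Σ pᵢ·ℓᵢ = 0.05·2 + 0.24·4 + 0.13·3 + 0.07·4 + 0.21·2 + 0.30·2 = 2.75 bits/symbol.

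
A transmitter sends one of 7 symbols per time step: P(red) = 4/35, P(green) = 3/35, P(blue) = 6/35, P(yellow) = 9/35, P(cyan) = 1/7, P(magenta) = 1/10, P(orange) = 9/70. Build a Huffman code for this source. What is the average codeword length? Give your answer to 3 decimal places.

2.743 bits/symbol

Repeatedly combine the two least-probable nodes; the expected code length is the sum of the merged weights.
merge 3/35 + 1/10 → 13/70
merge 4/35 + 9/70 → 17/70
merge 1/7 + 6/35 → 11/35
merge 13/70 + 17/70 → 3/7
merge 9/35 + 11/35 → 4/7
merge 3/7 + 4/7 → 1
L = 13/70 + 17/70 + 11/35 + 3/7 + 4/7 + 1 = 96/35 ≈ 2.743 bits/symbol.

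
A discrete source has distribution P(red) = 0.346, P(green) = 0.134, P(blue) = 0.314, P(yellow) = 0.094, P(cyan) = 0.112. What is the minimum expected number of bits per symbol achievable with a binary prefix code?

2.2 bits/symbol

Repeatedly combine the two least-probable nodes; the expected code length is the sum of the merged weights.
merge 47/500 + 14/125 → 103/500
merge 67/500 + 103/500 → 17/50
merge 157/500 + 17/50 → 327/500
merge 173/500 + 327/500 → 1
L = 103/500 + 17/50 + 327/500 + 1 = 11/5 = 2.2 bits/symbol.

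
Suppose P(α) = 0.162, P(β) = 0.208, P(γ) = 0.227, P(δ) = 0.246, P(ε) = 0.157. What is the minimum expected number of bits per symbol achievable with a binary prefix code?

2.319 bits/symbol

Repeatedly combine the two least-probable nodes; the expected code length is the sum of the merged weights.
merge 157/1000 + 81/500 → 319/1000
merge 26/125 + 227/1000 → 87/200
merge 123/500 + 319/1000 → 113/200
merge 87/200 + 113/200 → 1
L = 319/1000 + 87/200 + 113/200 + 1 = 2319/1000 = 2.319 bits/symbol.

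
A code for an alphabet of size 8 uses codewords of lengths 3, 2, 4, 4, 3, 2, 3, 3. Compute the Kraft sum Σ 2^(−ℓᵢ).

With common denominator 2^4 = 16: Σ 2^(−ℓᵢ) = 2/16 + 4/16 + 1/16 + 1/16 + 2/16 + 4/16 + 2/16 + 2/16 = 18/16 = 1.125.

1.125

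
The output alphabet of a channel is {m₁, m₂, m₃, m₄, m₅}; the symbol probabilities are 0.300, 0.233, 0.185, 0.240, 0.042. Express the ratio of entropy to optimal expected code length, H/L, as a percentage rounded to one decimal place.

Entropy H = −Σ p log₂ p ≈ 2.1473 bits.
Huffman merges: 21/500+37/200→227/1000; 227/1000+233/1000→23/50; 6/25+3/10→27/50; 23/50+27/50→1. L = 2227/1000 ≈ 2.2270.
Efficiency = H/L = 2.1473/2.2270 = 96.4%.

96.4%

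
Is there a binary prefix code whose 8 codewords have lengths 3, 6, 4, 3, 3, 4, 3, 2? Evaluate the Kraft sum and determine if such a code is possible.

0.890625; yes

With common denominator 2^6 = 64: Σ 2^(−ℓᵢ) = 8/64 + 1/64 + 4/64 + 8/64 + 8/64 + 4/64 + 8/64 + 16/64 = 57/64 = 0.890625.
Kraft's inequality requires Σ ≤ 1; here Σ = 0.890625 ≤ 1, so such a prefix code exists.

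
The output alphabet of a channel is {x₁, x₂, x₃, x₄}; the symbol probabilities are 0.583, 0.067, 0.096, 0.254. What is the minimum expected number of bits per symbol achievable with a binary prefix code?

1.58 bits/symbol

Repeatedly combine the two least-probable nodes; the expected code length is the sum of the merged weights.
merge 67/1000 + 12/125 → 163/1000
merge 163/1000 + 127/500 → 417/1000
merge 417/1000 + 583/1000 → 1
L = 163/1000 + 417/1000 + 1 = 79/50 = 1.58 bits/symbol.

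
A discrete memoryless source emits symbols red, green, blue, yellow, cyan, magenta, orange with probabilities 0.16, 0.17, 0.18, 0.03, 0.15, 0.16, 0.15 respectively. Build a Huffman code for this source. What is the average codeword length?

2.82 bits/symbol

Repeatedly combine the two least-probable nodes; the expected code length is the sum of the merged weights.
merge 3/100 + 3/20 → 9/50
merge 3/20 + 4/25 → 31/100
merge 4/25 + 17/100 → 33/100
merge 9/50 + 9/50 → 9/25
merge 31/100 + 33/100 → 16/25
merge 9/25 + 16/25 → 1
L = 9/50 + 31/100 + 33/100 + 9/25 + 16/25 + 1 = 141/50 = 2.82 bits/symbol.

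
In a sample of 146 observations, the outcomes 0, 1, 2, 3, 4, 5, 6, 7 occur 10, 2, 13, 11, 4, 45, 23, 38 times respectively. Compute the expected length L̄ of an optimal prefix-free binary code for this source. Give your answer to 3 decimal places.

Probabilities are the counts divided by 146.
Repeatedly combine the two least-probable nodes; the expected code length is the sum of the merged weights.
merge 1/73 + 2/73 → 3/73
merge 3/73 + 5/73 → 8/73
merge 11/146 + 13/146 → 12/73
merge 8/73 + 23/146 → 39/146
merge 12/73 + 19/73 → 31/73
merge 39/146 + 45/146 → 42/73
merge 31/73 + 42/73 → 1
L = 3/73 + 8/73 + 12/73 + 39/146 + 31/73 + 42/73 + 1 = 377/146 ≈ 2.582 bits/symbol.

2.582 bits/symbol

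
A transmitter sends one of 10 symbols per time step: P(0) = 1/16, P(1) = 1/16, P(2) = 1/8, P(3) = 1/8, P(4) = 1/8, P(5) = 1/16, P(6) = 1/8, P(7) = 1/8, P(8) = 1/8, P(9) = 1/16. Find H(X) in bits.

Each probability is a power of 1/2, so log₂(1/p) is an integer.
H = Σ p·log₂(1/p) = 1/16·4 + 1/16·4 + 1/8·3 + 1/8·3 + 1/8·3 + 1/16·4 + 1/8·3 + 1/8·3 + 1/8·3 + 1/16·4 = 3.25 bits.

3.25 bits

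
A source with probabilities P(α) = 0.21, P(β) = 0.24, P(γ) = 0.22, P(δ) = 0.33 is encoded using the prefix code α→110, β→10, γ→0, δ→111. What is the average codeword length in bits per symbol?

2.32 bits/symbol

L̄ = Σ pᵢ·ℓᵢ = 0.21·3 + 0.24·2 + 0.22·1 + 0.33·3 = 2.32 bits/symbol.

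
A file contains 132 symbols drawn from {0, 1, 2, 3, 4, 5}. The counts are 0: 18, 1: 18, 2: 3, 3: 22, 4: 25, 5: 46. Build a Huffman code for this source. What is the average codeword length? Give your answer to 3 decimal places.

2.455 bits/symbol

Probabilities are the counts divided by 132.
Repeatedly combine the two least-probable nodes; the expected code length is the sum of the merged weights.
merge 1/44 + 3/22 → 7/44
merge 3/22 + 7/44 → 13/44
merge 1/6 + 25/132 → 47/132
merge 13/44 + 23/66 → 85/132
merge 47/132 + 85/132 → 1
L = 7/44 + 13/44 + 47/132 + 85/132 + 1 = 27/11 ≈ 2.455 bits/symbol.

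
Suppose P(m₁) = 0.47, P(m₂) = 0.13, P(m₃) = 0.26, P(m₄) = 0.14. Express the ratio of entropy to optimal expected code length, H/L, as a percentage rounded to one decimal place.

99.8%

Entropy H = −Σ p log₂ p ≈ 1.7970 bits.
Huffman merges: 13/100+7/50→27/100; 13/50+27/100→53/100; 47/100+53/100→1. L = 9/5 ≈ 1.8000.
Efficiency = H/L = 1.7970/1.8000 = 99.8%.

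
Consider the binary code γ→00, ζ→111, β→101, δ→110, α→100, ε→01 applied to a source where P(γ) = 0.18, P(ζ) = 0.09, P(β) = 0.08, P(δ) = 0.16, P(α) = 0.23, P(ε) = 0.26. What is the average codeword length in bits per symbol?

L̄ = Σ pᵢ·ℓᵢ = 0.18·2 + 0.09·3 + 0.08·3 + 0.16·3 + 0.23·3 + 0.26·2 = 2.56 bits/symbol.

2.56 bits/symbol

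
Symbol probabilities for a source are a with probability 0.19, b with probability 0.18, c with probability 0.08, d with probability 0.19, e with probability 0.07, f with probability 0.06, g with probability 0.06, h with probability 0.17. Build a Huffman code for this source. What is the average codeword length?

2.89 bits/symbol

Repeatedly combine the two least-probable nodes; the expected code length is the sum of the merged weights.
merge 3/50 + 3/50 → 3/25
merge 7/100 + 2/25 → 3/20
merge 3/25 + 3/20 → 27/100
merge 17/100 + 9/50 → 7/20
merge 19/100 + 19/100 → 19/50
merge 27/100 + 7/20 → 31/50
merge 19/50 + 31/50 → 1
L = 3/25 + 3/20 + 27/100 + 7/20 + 19/50 + 31/50 + 1 = 289/100 = 2.89 bits/symbol.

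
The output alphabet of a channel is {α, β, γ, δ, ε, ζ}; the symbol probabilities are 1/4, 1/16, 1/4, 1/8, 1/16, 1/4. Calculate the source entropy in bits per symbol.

2.375 bits

Each probability is a power of 1/2, so log₂(1/p) is an integer.
H = Σ p·log₂(1/p) = 1/4·2 + 1/16·4 + 1/4·2 + 1/8·3 + 1/16·4 + 1/4·2 = 2.375 bits.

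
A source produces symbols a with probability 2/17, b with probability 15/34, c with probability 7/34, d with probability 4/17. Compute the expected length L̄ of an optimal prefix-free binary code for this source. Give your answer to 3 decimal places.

Repeatedly combine the two least-probable nodes; the expected code length is the sum of the merged weights.
merge 2/17 + 7/34 → 11/34
merge 4/17 + 11/34 → 19/34
merge 15/34 + 19/34 → 1
L = 11/34 + 19/34 + 1 = 32/17 ≈ 1.882 bits/symbol.

1.882 bits/symbol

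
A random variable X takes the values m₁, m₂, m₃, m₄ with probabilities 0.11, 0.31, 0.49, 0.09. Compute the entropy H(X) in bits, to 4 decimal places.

H = −Σ pᵢ log₂ pᵢ.
−0.11·log₂(0.11) = 0.3503
−0.31·log₂(0.31) = 0.5238
−0.49·log₂(0.49) = 0.5043
−0.09·log₂(0.09) = 0.3127
Sum ≈ 1.6910 → 1.6910 bits.

1.6910 bits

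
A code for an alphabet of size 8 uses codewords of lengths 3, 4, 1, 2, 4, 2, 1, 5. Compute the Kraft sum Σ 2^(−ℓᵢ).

1.78125

With common denominator 2^5 = 32: Σ 2^(−ℓᵢ) = 4/32 + 2/32 + 16/32 + 8/32 + 2/32 + 8/32 + 16/32 + 1/32 = 57/32 = 1.78125.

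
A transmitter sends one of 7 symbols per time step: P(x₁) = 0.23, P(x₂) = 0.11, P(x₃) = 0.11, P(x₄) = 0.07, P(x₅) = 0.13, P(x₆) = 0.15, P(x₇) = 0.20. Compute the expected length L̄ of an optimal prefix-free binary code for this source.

Repeatedly combine the two least-probable nodes; the expected code length is the sum of the merged weights.
merge 7/100 + 11/100 → 9/50
merge 11/100 + 13/100 → 6/25
merge 3/20 + 9/50 → 33/100
merge 1/5 + 23/100 → 43/100
merge 6/25 + 33/100 → 57/100
merge 43/100 + 57/100 → 1
L = 9/50 + 6/25 + 33/100 + 43/100 + 57/100 + 1 = 11/4 = 2.75 bits/symbol.

2.75 bits/symbol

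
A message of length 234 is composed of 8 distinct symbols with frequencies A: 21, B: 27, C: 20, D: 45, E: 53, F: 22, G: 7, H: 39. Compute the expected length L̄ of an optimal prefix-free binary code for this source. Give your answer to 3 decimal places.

2.880 bits/symbol

Probabilities are the counts divided by 234.
Repeatedly combine the two least-probable nodes; the expected code length is the sum of the merged weights.
merge 7/234 + 10/117 → 3/26
merge 7/78 + 11/117 → 43/234
merge 3/26 + 3/26 → 3/13
merge 1/6 + 43/234 → 41/117
merge 5/26 + 53/234 → 49/117
merge 3/13 + 41/117 → 68/117
merge 49/117 + 68/117 → 1
L = 3/26 + 43/234 + 3/13 + 41/117 + 49/117 + 68/117 + 1 = 337/117 ≈ 2.880 bits/symbol.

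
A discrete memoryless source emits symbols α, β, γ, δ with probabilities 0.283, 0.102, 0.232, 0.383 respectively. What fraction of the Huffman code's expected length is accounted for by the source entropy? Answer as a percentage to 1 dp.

95.9%

Entropy H = −Σ p log₂ p ≈ 1.8706 bits.
Huffman merges: 51/500+29/125→167/500; 283/1000+167/500→617/1000; 383/1000+617/1000→1. L = 1951/1000 ≈ 1.9510.
Efficiency = H/L = 1.8706/1.9510 = 95.9%.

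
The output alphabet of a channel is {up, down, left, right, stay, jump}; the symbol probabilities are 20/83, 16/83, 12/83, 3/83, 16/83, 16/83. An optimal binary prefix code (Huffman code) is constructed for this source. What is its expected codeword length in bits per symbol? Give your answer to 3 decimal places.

2.554 bits/symbol

Repeatedly combine the two least-probable nodes; the expected code length is the sum of the merged weights.
merge 3/83 + 12/83 → 15/83
merge 15/83 + 16/83 → 31/83
merge 16/83 + 16/83 → 32/83
merge 20/83 + 31/83 → 51/83
merge 32/83 + 51/83 → 1
L = 15/83 + 31/83 + 32/83 + 51/83 + 1 = 212/83 ≈ 2.554 bits/symbol.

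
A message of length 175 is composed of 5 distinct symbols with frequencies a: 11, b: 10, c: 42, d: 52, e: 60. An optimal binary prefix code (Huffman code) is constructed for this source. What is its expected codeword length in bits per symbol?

2.12 bits/symbol

Probabilities are the counts divided by 175.
Repeatedly combine the two least-probable nodes; the expected code length is the sum of the merged weights.
merge 2/35 + 11/175 → 3/25
merge 3/25 + 6/25 → 9/25
merge 52/175 + 12/35 → 16/25
merge 9/25 + 16/25 → 1
L = 3/25 + 9/25 + 16/25 + 1 = 53/25 = 2.12 bits/symbol.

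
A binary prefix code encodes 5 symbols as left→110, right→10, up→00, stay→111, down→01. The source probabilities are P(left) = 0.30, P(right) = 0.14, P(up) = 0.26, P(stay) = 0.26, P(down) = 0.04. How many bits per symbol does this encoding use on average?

2.56 bits/symbol

L̄ = Σ pᵢ·ℓᵢ = 0.30·3 + 0.14·2 + 0.26·2 + 0.26·3 + 0.04·2 = 2.56 bits/symbol.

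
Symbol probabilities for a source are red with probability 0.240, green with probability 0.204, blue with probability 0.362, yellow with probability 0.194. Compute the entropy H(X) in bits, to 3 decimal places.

H = −Σ pᵢ log₂ pᵢ.
−0.240·log₂(0.240) = 0.4941
−0.204·log₂(0.204) = 0.4678
−0.362·log₂(0.362) = 0.5307
−0.194·log₂(0.194) = 0.4590
Sum ≈ 1.9516 → 1.952 bits.

1.952 bits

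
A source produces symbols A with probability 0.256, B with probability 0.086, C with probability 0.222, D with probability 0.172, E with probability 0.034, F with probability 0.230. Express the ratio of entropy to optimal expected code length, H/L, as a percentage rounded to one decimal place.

Entropy H = −Σ p log₂ p ≈ 2.3800 bits.
Huffman merges: 17/500+43/500→3/25; 3/25+43/250→73/250; 111/500+23/100→113/250; 32/125+73/250→137/250; 113/250+137/250→1. L = 603/250 ≈ 2.4120.
Efficiency = H/L = 2.3800/2.4120 = 98.7%.

98.7%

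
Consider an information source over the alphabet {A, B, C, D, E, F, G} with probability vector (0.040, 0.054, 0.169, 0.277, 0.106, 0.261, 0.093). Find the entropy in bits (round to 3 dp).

H = −Σ pᵢ log₂ pᵢ.
−0.040·log₂(0.040) = 0.1858
−0.054·log₂(0.054) = 0.2274
−0.169·log₂(0.169) = 0.4335
−0.277·log₂(0.277) = 0.5130
−0.106·log₂(0.106) = 0.3432
−0.261·log₂(0.261) = 0.5058
−0.093·log₂(0.093) = 0.3187
Sum ≈ 2.5273 → 2.527 bits.

2.527 bits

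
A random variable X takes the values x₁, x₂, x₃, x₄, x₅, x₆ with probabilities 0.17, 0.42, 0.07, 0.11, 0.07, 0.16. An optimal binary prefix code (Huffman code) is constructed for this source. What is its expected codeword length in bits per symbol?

Repeatedly combine the two least-probable nodes; the expected code length is the sum of the merged weights.
merge 7/100 + 7/100 → 7/50
merge 11/100 + 7/50 → 1/4
merge 4/25 + 17/100 → 33/100
merge 1/4 + 33/100 → 29/50
merge 21/50 + 29/50 → 1
L = 7/50 + 1/4 + 33/100 + 29/50 + 1 = 23/10 = 2.3 bits/symbol.

2.3 bits/symbol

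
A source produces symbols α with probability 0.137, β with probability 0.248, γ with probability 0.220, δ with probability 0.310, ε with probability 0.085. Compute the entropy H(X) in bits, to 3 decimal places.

2.198 bits

H = −Σ pᵢ log₂ pᵢ.
−0.137·log₂(0.137) = 0.3929
−0.248·log₂(0.248) = 0.4989
−0.220·log₂(0.220) = 0.4806
−0.310·log₂(0.310) = 0.5238
−0.085·log₂(0.085) = 0.3023
Sum ≈ 2.1984 → 2.198 bits.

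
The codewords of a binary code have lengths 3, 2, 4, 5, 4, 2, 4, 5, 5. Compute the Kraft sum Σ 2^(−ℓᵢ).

0.90625

With common denominator 2^5 = 32: Σ 2^(−ℓᵢ) = 4/32 + 8/32 + 2/32 + 1/32 + 2/32 + 8/32 + 2/32 + 1/32 + 1/32 = 29/32 = 0.90625.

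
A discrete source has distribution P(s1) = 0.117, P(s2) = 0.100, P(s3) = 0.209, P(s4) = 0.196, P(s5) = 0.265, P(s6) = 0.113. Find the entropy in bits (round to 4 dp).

H = −Σ pᵢ log₂ pᵢ.
−0.117·log₂(0.117) = 0.3622
−0.100·log₂(0.100) = 0.3322
−0.209·log₂(0.209) = 0.4720
−0.196·log₂(0.196) = 0.4608
−0.265·log₂(0.265) = 0.5077
−0.113·log₂(0.113) = 0.3555
Sum ≈ 2.4904 → 2.4904 bits.

2.4904 bits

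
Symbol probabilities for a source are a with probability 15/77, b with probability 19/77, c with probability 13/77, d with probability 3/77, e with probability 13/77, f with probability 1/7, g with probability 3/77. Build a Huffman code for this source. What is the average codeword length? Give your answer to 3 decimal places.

Repeatedly combine the two least-probable nodes; the expected code length is the sum of the merged weights.
merge 3/77 + 3/77 → 6/77
merge 6/77 + 1/7 → 17/77
merge 13/77 + 13/77 → 26/77
merge 15/77 + 17/77 → 32/77
merge 19/77 + 26/77 → 45/77
merge 32/77 + 45/77 → 1
L = 6/77 + 17/77 + 26/77 + 32/77 + 45/77 + 1 = 29/11 ≈ 2.636 bits/symbol.

2.636 bits/symbol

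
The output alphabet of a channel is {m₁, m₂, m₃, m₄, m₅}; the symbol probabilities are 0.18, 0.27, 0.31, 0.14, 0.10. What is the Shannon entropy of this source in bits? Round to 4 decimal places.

H = −Σ pᵢ log₂ pᵢ.
−0.18·log₂(0.18) = 0.4453
−0.27·log₂(0.27) = 0.5100
−0.31·log₂(0.31) = 0.5238
−0.14·log₂(0.14) = 0.3971
−0.10·log₂(0.10) = 0.3322
Sum ≈ 2.2084 → 2.2084 bits.

2.2084 bits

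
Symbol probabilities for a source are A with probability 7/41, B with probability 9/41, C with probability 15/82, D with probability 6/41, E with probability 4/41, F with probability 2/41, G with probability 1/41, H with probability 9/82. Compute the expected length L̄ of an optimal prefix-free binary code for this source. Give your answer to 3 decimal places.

Repeatedly combine the two least-probable nodes; the expected code length is the sum of the merged weights.
merge 1/41 + 2/41 → 3/41
merge 3/41 + 4/41 → 7/41
merge 9/82 + 6/41 → 21/82
merge 7/41 + 7/41 → 14/41
merge 15/82 + 9/41 → 33/82
merge 21/82 + 14/41 → 49/82
merge 33/82 + 49/82 → 1
L = 3/41 + 7/41 + 21/82 + 14/41 + 33/82 + 49/82 + 1 = 233/82 ≈ 2.841 bits/symbol.

2.841 bits/symbol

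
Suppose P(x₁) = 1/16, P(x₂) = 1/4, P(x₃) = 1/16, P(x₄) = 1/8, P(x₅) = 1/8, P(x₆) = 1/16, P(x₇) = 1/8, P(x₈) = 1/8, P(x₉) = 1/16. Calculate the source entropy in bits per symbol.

3 bits

Each probability is a power of 1/2, so log₂(1/p) is an integer.
H = Σ p·log₂(1/p) = 1/16·4 + 1/4·2 + 1/16·4 + 1/8·3 + 1/8·3 + 1/16·4 + 1/8·3 + 1/8·3 + 1/16·4 = 3 bits.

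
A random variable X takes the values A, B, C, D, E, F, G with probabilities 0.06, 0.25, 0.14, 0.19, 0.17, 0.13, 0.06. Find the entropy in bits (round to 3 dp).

2.657 bits

H = −Σ pᵢ log₂ pᵢ.
−0.06·log₂(0.06) = 0.2435
−0.25·log₂(0.25) = 0.5000
−0.14·log₂(0.14) = 0.3971
−0.19·log₂(0.19) = 0.4552
−0.17·log₂(0.17) = 0.4346
−0.13·log₂(0.13) = 0.3826
−0.06·log₂(0.06) = 0.2435
Sum ≈ 2.6566 → 2.657 bits.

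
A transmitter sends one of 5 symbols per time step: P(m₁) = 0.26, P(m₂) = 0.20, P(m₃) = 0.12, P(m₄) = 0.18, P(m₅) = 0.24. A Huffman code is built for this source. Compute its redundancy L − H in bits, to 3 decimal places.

Entropy H = −Σ p log₂ p ≈ 2.2762 bits.
Huffman merges: 3/25+9/50→3/10; 1/5+6/25→11/25; 13/50+3/10→14/25; 11/25+14/25→1. L = 23/10 ≈ 2.3000.
L − H = 2.3000 − 2.2762 = 0.024 bits.

0.024 bits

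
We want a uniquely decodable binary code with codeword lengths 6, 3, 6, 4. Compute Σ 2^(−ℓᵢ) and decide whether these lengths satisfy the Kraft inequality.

With common denominator 2^6 = 64: Σ 2^(−ℓᵢ) = 1/64 + 8/64 + 1/64 + 4/64 = 14/64 = 0.21875.
Kraft's inequality requires Σ ≤ 1; here Σ = 0.21875 ≤ 1, so such a prefix code exists.

0.21875; yes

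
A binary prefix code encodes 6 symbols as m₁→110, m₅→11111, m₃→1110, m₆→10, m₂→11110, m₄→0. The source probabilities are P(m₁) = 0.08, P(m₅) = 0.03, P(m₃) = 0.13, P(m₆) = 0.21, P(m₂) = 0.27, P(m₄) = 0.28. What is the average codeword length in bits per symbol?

L̄ = Σ pᵢ·ℓᵢ = 0.08·3 + 0.03·5 + 0.13·4 + 0.21·2 + 0.27·5 + 0.28·1 = 2.96 bits/symbol.

2.96 bits/symbol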